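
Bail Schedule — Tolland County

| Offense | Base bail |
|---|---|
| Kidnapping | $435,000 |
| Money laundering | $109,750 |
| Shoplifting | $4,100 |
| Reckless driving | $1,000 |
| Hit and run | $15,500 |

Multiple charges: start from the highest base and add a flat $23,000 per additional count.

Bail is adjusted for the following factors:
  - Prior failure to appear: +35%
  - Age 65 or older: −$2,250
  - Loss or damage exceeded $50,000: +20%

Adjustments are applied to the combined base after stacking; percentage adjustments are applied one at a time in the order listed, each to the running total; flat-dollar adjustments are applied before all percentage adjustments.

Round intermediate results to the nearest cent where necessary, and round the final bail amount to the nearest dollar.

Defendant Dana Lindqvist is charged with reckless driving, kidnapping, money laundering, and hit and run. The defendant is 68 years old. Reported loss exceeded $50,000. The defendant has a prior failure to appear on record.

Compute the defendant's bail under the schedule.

$812,835

Base amounts from the schedule: reckless driving $1,000; kidnapping $435,000; money laundering $109,750; hit and run $15,500.
Stacking rule: highest base plus $23,000 per additional charge. Highest is kidnapping at $435,000; 3 additional charges → +$69,000. Combined base = $504,000.
Age 65 or older (−$2,250 flat): $504,000 − $2,250 = $501,750.
Prior failure to appear (+35%): $501,750 × 1.35 = $677,362.50.
Loss or damage exceeded $50,000 (+20%): $677,362.50 × 1.2 = $812,835.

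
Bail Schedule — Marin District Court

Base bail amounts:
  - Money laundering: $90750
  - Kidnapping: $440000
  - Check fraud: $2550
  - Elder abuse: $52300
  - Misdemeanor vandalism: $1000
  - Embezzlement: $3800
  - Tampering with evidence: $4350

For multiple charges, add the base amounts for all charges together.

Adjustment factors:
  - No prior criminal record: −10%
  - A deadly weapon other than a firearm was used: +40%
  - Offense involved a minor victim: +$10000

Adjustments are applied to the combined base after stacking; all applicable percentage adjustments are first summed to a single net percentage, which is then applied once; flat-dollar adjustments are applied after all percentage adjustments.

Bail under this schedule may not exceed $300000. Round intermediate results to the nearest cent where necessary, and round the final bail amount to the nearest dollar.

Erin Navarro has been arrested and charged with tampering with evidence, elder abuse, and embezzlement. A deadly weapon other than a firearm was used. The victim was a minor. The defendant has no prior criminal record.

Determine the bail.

Base amounts from the schedule: tampering with evidence $4350; elder abuse $52300; embezzlement $3800.
Stacking rule: sum of all bases. $4350 + $52300 + $3800 = $60450.
Net percentage adjustment: −10% +40% = +30%. $60450 × 1.3 = $78585.
Offense involved a minor victim (+$10000 flat): $78585 + $10000 = $88585.
$88585 is within the $300000 maximum.

$88585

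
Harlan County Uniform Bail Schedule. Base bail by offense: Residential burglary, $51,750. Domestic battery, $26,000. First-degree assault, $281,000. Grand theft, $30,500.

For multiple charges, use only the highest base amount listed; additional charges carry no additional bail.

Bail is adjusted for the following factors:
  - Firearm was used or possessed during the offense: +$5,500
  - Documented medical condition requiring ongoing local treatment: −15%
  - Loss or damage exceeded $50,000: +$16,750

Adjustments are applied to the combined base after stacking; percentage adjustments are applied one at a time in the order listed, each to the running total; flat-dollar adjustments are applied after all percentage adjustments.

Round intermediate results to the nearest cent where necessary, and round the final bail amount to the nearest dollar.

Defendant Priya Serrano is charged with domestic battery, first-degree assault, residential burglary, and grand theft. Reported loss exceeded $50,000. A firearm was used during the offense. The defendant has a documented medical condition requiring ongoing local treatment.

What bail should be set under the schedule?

Base amounts from the schedule: domestic battery $26,000; first-degree assault $281,000; residential burglary $51,750; grand theft $30,500.
Stacking rule: use the highest base only. Highest is first-degree assault at $281,000. Combined base = $281,000.
Documented medical condition requiring ongoing local treatment (−15%): $281,000 × 0.85 = $238,850.
Firearm was used or possessed during the offense (+$5,500 flat): $238,850 + $5,500 = $244,350.
Loss or damage exceeded $50,000 (+$16,750 flat): $244,350 + $16,750 = $261,100.

$261,100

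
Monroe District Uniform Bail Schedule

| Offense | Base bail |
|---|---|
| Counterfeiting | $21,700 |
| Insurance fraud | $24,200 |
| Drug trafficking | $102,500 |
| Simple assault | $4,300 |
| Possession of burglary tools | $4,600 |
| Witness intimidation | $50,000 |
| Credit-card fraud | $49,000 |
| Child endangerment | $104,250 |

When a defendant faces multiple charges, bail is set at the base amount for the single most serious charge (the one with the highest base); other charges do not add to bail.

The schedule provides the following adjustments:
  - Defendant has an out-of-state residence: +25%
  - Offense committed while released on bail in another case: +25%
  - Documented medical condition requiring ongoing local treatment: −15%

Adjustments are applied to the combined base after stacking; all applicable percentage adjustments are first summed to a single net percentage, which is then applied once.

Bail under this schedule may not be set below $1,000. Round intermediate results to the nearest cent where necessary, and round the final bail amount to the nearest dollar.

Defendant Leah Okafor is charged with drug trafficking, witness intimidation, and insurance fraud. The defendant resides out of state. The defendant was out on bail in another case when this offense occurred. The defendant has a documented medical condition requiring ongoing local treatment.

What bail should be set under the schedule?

$138,375

Base amounts from the schedule: drug trafficking $102,500; witness intimidation $50,000; insurance fraud $24,200.
Stacking rule: use the highest base only. Highest is drug trafficking at $102,500. Combined base = $102,500.
Net percentage adjustment: +25% +25% −15% = +35%. $102,500 × 1.35 = $138,375.
$138,375 is at or above the $1,000 minimum.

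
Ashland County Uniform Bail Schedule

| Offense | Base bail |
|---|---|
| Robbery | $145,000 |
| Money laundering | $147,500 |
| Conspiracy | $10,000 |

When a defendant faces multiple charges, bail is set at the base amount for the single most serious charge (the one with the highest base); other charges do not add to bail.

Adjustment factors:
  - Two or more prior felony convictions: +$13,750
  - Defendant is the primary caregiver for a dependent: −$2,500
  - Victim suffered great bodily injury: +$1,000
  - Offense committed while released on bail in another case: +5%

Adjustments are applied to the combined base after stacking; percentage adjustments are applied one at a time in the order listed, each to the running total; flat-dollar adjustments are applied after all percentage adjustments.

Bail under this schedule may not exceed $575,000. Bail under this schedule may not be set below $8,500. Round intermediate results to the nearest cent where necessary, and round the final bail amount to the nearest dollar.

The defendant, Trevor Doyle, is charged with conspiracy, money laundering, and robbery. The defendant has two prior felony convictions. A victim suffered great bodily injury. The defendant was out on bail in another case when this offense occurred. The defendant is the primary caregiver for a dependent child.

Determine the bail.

$167,125

Base amounts from the schedule: conspiracy $10,000; money laundering $147,500; robbery $145,000.
Stacking rule: use the highest base only. Highest is money laundering at $147,500. Combined base = $147,500.
Offense committed while released on bail in another case (+5%): $147,500 × 1.05 = $154,875.
Two or more prior felony convictions (+$13,750 flat): $154,875 + $13,750 = $168,625.
Defendant is the primary caregiver for a dependent (−$2,500 flat): $168,625 − $2,500 = $166,125.
Victim suffered great bodily injury (+$1,000 flat): $166,125 + $1,000 = $167,125.
$167,125 is within the $575,000 maximum.
$167,125 is at or above the $8,500 minimum.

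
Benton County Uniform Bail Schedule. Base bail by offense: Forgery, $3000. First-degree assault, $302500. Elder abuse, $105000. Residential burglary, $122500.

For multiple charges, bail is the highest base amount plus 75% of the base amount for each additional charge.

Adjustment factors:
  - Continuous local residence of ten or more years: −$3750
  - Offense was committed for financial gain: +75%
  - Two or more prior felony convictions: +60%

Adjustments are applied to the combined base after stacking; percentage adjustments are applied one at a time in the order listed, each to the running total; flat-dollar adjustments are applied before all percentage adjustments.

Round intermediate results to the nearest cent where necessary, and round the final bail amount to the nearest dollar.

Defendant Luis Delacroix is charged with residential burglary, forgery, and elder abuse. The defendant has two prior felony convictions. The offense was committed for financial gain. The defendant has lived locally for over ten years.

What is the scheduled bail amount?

Base amounts from the schedule: residential burglary $122500; forgery $3000; elder abuse $105000.
Stacking rule: highest base plus 75% of each additional charge. Highest is residential burglary at $122500. Additional: $3000 × 75% = $2250; $105000 × 75% = $78750. Combined base = $122500 + $81000 = $203500.
Continuous local residence of ten or more years (−$3750 flat): $203500 − $3750 = $199750.
Offense was committed for financial gain (+75%): $199750 × 1.75 = $349562.50.
Two or more prior felony convictions (+60%): $349562.50 × 1.6 = $559300.

$559300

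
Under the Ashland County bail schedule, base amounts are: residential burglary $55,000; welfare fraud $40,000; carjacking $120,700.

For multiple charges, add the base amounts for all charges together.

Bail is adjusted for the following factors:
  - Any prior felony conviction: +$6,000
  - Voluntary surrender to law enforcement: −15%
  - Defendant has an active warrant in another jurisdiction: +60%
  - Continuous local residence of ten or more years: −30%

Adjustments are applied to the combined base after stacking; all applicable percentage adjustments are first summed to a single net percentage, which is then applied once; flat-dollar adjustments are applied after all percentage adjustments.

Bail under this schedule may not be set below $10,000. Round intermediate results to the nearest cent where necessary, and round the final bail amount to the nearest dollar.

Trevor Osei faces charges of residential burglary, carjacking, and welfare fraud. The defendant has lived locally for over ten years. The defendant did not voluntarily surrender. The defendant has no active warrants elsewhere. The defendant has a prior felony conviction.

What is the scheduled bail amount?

$156,990

Base amounts from the schedule: residential burglary $55,000; carjacking $120,700; welfare fraud $40,000.
Stacking rule: sum of all bases. $55,000 + $120,700 + $40,000 = $215,700.
Continuous local residence of ten or more years (−30%): $215,700 × 0.7 = $150,990.
Any prior felony conviction (+$6,000 flat): $150,990 + $6,000 = $156,990.
$156,990 is at or above the $10,000 minimum.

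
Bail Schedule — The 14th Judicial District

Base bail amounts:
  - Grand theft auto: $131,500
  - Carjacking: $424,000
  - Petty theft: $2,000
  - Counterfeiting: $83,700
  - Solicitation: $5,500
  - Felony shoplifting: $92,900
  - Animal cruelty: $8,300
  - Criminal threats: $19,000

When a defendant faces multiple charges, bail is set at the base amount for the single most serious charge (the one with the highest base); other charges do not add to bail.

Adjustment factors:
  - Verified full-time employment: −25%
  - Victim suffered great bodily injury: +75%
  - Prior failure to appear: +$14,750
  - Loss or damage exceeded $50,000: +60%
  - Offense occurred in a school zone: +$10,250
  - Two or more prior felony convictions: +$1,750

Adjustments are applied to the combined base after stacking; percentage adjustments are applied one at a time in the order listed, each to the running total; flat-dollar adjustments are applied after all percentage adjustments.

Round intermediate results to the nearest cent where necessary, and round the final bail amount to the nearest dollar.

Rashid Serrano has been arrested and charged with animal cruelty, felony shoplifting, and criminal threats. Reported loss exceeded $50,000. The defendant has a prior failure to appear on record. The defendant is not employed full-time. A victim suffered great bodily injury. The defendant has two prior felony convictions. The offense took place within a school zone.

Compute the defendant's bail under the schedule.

Base amounts from the schedule: animal cruelty $8,300; felony shoplifting $92,900; criminal threats $19,000.
Stacking rule: use the highest base only. Highest is felony shoplifting at $92,900. Combined base = $92,900.
Victim suffered great bodily injury (+75%): $92,900 × 1.75 = $162,575.
Loss or damage exceeded $50,000 (+60%): $162,575 × 1.6 = $260,120.
Prior failure to appear (+$14,750 flat): $260,120 + $14,750 = $274,870.
Offense occurred in a school zone (+$10,250 flat): $274,870 + $10,250 = $285,120.
Two or more prior felony convictions (+$1,750 flat): $285,120 + $1,750 = $286,870.

$286,870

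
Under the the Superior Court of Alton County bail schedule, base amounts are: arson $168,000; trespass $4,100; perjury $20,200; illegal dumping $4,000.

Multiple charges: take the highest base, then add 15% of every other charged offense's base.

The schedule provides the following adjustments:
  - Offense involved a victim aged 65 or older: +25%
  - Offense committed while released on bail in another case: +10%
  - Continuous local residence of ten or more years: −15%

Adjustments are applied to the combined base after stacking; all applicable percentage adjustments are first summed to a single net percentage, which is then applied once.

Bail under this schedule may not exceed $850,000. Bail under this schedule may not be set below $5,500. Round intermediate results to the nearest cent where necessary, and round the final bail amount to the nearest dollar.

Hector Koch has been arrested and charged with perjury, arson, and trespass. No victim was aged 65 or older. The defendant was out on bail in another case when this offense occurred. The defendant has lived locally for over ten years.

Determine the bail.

Base amounts from the schedule: perjury $20,200; arson $168,000; trespass $4,100.
Stacking rule: highest base plus 15% of each additional charge. Highest is arson at $168,000. Additional: $20,200 × 15% = $3,030; $4,100 × 15% = $615. Combined base = $168,000 + $3,645 = $171,645.
Net percentage adjustment: +10% −15% = −5%. $171,645 × 0.95 = $163,062.75.
$163,062.75 is within the $850,000 maximum.
$163,062.75 is at or above the $5,500 minimum.
Rounded to the nearest dollar: $163,063.

$163,063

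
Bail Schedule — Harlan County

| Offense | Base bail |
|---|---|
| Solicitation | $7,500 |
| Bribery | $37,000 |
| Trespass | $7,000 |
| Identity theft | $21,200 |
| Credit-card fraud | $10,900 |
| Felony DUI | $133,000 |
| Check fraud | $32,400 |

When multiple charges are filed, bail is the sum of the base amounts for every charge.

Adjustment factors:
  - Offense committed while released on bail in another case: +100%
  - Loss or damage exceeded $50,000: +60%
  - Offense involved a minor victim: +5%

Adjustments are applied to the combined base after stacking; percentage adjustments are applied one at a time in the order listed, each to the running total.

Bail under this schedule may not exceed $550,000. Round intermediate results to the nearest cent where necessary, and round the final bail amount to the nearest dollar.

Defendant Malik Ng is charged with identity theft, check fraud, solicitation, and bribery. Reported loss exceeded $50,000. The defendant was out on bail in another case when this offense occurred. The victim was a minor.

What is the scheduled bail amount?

Base amounts from the schedule: identity theft $21,200; check fraud $32,400; solicitation $7,500; bribery $37,000.
Stacking rule: sum of all bases. $21,200 + $32,400 + $7,500 + $37,000 = $98,100.
Offense committed while released on bail in another case (+100%): $98,100 × 2 = $196,200.
Loss or damage exceeded $50,000 (+60%): $196,200 × 1.6 = $313,920.
Offense involved a minor victim (+5%): $313,920 × 1.05 = $329,616.
$329,616 is within the $550,000 maximum.

$329,616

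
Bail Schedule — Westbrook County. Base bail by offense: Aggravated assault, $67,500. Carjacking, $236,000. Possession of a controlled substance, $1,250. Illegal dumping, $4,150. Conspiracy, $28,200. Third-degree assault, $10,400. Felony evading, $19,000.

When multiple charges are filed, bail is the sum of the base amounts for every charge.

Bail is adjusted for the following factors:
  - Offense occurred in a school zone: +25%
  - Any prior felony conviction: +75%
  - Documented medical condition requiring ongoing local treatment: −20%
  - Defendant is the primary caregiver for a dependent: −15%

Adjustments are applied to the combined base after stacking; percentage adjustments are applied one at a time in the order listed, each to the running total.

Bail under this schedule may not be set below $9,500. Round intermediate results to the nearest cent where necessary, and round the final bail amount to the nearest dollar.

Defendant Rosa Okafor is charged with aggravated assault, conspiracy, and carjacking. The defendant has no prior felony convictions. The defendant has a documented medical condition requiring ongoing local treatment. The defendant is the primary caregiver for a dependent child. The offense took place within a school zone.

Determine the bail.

Base amounts from the schedule: aggravated assault $67,500; conspiracy $28,200; carjacking $236,000.
Stacking rule: sum of all bases. $67,500 + $28,200 + $236,000 = $331,700.
Offense occurred in a school zone (+25%): $331,700 × 1.25 = $414,625.
Documented medical condition requiring ongoing local treatment (−20%): $414,625 × 0.8 = $331,700.
Defendant is the primary caregiver for a dependent (−15%): $331,700 × 0.85 = $281,945.
$281,945 is at or above the $9,500 minimum.

$281,945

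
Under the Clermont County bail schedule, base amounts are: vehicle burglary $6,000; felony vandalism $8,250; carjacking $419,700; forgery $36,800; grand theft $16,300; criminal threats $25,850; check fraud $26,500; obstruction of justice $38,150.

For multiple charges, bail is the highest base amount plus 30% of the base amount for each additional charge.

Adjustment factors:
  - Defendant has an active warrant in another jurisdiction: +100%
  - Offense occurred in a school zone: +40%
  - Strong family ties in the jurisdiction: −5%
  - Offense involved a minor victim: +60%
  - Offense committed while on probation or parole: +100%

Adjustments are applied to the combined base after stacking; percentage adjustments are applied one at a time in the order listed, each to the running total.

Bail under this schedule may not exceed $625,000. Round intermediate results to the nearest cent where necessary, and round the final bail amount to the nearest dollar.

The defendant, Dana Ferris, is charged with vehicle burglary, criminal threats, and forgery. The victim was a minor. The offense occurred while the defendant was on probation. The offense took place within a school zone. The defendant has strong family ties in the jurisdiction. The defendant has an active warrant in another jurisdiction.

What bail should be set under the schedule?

$394,574

Base amounts from the schedule: vehicle burglary $6,000; criminal threats $25,850; forgery $36,800.
Stacking rule: highest base plus 30% of each additional charge. Highest is forgery at $36,800. Additional: $6,000 × 30% = $1,800; $25,850 × 30% = $7,755. Combined base = $36,800 + $9,555 = $46,355.
Defendant has an active warrant in another jurisdiction (+100%): $46,355 × 2 = $92,710.
Offense occurred in a school zone (+40%): $92,710 × 1.4 = $129,794.
Strong family ties in the jurisdiction (−5%): $129,794 × 0.95 = $123,304.30.
Offense involved a minor victim (+60%): $123,304.30 × 1.6 = $197,286.88.
Offense committed while on probation or parole (+100%): $197,286.88 × 2 = $394,573.76.
$394,573.76 is within the $625,000 maximum.
Rounded to the nearest dollar: $394,574.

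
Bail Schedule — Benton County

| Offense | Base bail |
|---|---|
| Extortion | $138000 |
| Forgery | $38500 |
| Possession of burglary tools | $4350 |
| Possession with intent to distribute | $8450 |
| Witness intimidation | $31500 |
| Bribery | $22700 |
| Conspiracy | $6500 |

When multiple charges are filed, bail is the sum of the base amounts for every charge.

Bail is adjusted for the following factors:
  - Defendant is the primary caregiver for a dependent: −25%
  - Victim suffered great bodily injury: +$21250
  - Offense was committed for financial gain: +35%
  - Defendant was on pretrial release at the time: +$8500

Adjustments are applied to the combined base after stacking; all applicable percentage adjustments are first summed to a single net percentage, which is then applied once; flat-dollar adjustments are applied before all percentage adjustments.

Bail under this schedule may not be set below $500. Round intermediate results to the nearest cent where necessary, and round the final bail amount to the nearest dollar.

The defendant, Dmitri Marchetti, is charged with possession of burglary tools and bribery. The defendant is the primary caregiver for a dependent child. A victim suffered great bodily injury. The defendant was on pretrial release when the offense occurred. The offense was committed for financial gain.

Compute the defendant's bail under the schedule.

Base amounts from the schedule: possession of burglary tools $4350; bribery $22700.
Stacking rule: sum of all bases. $4350 + $22700 = $27050.
Victim suffered great bodily injury (+$21250 flat): $27050 + $21250 = $48300.
Defendant was on pretrial release at the time (+$8500 flat): $48300 + $8500 = $56800.
Net percentage adjustment: −25% +35% = +10%. $56800 × 1.1 = $62480.
$62480 is at or above the $500 minimum.

$62480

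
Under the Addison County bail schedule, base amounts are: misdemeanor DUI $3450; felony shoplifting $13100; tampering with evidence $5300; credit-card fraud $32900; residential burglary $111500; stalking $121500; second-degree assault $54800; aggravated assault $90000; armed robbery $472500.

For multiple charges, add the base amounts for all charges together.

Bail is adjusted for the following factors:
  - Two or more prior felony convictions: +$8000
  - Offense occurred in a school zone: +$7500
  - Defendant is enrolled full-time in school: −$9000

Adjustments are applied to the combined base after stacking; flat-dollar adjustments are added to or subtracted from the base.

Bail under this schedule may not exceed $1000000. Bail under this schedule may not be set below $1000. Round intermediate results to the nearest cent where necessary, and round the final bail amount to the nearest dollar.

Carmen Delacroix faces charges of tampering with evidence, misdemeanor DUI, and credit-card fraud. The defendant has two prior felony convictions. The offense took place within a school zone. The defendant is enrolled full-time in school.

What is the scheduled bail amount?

$48150

Base amounts from the schedule: tampering with evidence $5300; misdemeanor DUI $3450; credit-card fraud $32900.
Stacking rule: sum of all bases. $5300 + $3450 + $32900 = $41650.
Two or more prior felony convictions (+$8000 flat): $41650 + $8000 = $49650.
Offense occurred in a school zone (+$7500 flat): $49650 + $7500 = $57150.
Defendant is enrolled full-time in school (−$9000 flat): $57150 − $9000 = $48150.
$48150 is within the $1000000 maximum.
$48150 is at or above the $1000 minimum.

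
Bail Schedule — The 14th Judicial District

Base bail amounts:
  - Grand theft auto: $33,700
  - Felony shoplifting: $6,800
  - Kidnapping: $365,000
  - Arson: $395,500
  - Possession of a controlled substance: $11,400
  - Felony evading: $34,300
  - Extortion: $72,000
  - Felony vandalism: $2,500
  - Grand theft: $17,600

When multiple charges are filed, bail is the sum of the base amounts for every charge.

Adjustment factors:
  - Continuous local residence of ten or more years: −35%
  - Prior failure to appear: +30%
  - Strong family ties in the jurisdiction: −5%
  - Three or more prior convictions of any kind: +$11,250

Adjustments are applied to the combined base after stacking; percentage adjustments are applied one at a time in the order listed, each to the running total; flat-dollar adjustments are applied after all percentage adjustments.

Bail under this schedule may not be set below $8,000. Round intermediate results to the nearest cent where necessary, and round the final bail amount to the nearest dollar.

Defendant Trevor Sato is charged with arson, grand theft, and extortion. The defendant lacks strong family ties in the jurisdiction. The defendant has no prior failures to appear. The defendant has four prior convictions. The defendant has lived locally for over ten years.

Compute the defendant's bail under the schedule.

Base amounts from the schedule: arson $395,500; grand theft $17,600; extortion $72,000.
Stacking rule: sum of all bases. $395,500 + $17,600 + $72,000 = $485,100.
Continuous local residence of ten or more years (−35%): $485,100 × 0.65 = $315,315.
Three or more prior convictions of any kind (+$11,250 flat): $315,315 + $11,250 = $326,565.
$326,565 is at or above the $8,000 minimum.

$326,565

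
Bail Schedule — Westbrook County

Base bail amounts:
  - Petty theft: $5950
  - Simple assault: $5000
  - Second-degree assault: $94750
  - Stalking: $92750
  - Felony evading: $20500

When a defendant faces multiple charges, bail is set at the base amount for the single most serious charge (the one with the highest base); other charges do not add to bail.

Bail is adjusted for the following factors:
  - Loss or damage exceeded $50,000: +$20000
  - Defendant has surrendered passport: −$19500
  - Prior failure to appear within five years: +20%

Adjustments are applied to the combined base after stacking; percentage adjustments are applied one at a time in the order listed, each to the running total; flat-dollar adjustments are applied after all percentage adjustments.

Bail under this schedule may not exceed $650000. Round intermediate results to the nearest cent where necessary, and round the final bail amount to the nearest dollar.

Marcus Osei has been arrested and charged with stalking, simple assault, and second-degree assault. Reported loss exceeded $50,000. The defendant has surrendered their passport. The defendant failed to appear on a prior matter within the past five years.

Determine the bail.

$114200

Base amounts from the schedule: stalking $92750; simple assault $5000; second-degree assault $94750.
Stacking rule: use the highest base only. Highest is second-degree assault at $94750. Combined base = $94750.
Prior failure to appear within five years (+20%): $94750 × 1.2 = $113700.
Loss or damage exceeded $50,000 (+$20000 flat): $113700 + $20000 = $133700.
Defendant has surrendered passport (−$19500 flat): $133700 − $19500 = $114200.
$114200 is within the $650000 maximum.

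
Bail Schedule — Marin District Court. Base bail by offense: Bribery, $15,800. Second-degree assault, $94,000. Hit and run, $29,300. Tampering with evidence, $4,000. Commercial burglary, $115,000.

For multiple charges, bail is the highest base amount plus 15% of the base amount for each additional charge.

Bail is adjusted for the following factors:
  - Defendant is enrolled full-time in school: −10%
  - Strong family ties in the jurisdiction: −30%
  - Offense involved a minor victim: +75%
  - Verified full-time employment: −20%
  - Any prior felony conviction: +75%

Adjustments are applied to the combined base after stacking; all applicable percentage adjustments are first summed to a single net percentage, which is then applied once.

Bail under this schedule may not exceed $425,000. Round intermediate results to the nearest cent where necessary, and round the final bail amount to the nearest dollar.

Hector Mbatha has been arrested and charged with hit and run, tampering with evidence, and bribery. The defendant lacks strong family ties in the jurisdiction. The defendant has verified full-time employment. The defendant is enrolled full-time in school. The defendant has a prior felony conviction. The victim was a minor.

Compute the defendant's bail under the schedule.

$70,994

Base amounts from the schedule: hit and run $29,300; tampering with evidence $4,000; bribery $15,800.
Stacking rule: highest base plus 15% of each additional charge. Highest is hit and run at $29,300. Additional: $4,000 × 15% = $600; $15,800 × 15% = $2,370. Combined base = $29,300 + $2,970 = $32,270.
Net percentage adjustment: −10% +75% −20% +75% = +120%. $32,270 × 2.2 = $70,994.
$70,994 is within the $425,000 maximum.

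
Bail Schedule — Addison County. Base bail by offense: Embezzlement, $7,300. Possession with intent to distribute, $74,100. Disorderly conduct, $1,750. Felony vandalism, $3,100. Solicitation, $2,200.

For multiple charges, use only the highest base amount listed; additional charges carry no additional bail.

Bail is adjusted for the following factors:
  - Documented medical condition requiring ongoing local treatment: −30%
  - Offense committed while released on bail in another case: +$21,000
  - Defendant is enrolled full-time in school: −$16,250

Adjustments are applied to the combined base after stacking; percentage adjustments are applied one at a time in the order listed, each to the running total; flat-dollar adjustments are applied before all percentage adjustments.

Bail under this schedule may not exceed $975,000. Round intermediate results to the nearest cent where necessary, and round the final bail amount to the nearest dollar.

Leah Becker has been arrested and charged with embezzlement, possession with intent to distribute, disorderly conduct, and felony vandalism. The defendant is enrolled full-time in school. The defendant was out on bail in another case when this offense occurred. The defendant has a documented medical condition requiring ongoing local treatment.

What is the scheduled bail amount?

Base amounts from the schedule: embezzlement $7,300; possession with intent to distribute $74,100; disorderly conduct $1,750; felony vandalism $3,100.
Stacking rule: use the highest base only. Highest is possession with intent to distribute at $74,100. Combined base = $74,100.
Offense committed while released on bail in another case (+$21,000 flat): $74,100 + $21,000 = $95,100.
Defendant is enrolled full-time in school (−$16,250 flat): $95,100 − $16,250 = $78,850.
Documented medical condition requiring ongoing local treatment (−30%): $78,850 × 0.7 = $55,195.
$55,195 is within the $975,000 maximum.

$55,195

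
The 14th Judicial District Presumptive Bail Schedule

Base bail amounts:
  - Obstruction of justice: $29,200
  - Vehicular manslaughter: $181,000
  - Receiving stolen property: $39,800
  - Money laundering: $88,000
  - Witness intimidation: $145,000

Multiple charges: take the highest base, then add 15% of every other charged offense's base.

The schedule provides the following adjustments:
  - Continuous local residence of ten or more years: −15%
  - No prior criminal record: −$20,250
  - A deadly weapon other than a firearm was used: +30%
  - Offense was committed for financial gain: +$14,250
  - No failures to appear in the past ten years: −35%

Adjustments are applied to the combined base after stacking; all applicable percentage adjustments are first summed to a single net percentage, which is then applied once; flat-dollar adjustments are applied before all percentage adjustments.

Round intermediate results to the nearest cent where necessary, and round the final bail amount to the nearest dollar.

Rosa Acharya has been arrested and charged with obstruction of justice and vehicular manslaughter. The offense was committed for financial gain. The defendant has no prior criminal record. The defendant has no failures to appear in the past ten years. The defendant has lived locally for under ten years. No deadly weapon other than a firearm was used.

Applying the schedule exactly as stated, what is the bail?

$116,597

Base amounts from the schedule: obstruction of justice $29,200; vehicular manslaughter $181,000.
Stacking rule: highest base plus 15% of each additional charge. Highest is vehicular manslaughter at $181,000. Additional: $29,200 × 15% = $4,380. Combined base = $181,000 + $4,380 = $185,380.
No prior criminal record (−$20,250 flat): $185,380 − $20,250 = $165,130.
Offense was committed for financial gain (+$14,250 flat): $165,130 + $14,250 = $179,380.
No failures to appear in the past ten years (−35%): $179,380 × 0.65 = $116,597.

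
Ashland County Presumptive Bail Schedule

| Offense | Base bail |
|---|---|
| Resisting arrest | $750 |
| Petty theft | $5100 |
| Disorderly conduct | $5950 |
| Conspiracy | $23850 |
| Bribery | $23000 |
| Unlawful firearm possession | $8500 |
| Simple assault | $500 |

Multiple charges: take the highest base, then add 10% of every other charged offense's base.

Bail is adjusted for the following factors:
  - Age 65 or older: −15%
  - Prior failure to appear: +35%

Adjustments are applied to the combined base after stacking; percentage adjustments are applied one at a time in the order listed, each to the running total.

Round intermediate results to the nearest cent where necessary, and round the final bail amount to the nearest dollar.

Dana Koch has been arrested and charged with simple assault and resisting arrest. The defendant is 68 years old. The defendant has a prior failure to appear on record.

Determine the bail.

$918

Base amounts from the schedule: simple assault $500; resisting arrest $750.
Stacking rule: highest base plus 10% of each additional charge. Highest is resisting arrest at $750. Additional: $500 × 10% = $50. Combined base = $750 + $50 = $800.
Age 65 or older (−15%): $800 × 0.85 = $680.
Prior failure to appear (+35%): $680 × 1.35 = $918.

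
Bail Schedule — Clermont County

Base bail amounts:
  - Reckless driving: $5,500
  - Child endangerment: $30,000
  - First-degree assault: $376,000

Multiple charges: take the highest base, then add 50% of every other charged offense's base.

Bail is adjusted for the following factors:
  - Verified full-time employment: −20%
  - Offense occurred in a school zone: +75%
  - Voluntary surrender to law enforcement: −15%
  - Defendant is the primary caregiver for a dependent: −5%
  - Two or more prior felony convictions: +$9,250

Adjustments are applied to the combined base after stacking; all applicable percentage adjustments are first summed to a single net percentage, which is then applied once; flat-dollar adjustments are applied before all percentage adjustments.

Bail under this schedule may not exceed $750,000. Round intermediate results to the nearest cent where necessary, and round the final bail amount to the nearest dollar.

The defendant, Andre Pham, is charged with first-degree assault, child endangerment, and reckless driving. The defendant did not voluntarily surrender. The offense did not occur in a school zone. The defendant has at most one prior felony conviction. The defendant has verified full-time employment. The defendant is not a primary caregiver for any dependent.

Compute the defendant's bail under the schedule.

$315,000

Base amounts from the schedule: first-degree assault $376,000; child endangerment $30,000; reckless driving $5,500.
Stacking rule: highest base plus 50% of each additional charge. Highest is first-degree assault at $376,000. Additional: $30,000 × 50% = $15,000; $5,500 × 50% = $2,750. Combined base = $376,000 + $17,750 = $393,750.
Verified full-time employment (−20%): $393,750 × 0.8 = $315,000.
$315,000 is within the $750,000 maximum.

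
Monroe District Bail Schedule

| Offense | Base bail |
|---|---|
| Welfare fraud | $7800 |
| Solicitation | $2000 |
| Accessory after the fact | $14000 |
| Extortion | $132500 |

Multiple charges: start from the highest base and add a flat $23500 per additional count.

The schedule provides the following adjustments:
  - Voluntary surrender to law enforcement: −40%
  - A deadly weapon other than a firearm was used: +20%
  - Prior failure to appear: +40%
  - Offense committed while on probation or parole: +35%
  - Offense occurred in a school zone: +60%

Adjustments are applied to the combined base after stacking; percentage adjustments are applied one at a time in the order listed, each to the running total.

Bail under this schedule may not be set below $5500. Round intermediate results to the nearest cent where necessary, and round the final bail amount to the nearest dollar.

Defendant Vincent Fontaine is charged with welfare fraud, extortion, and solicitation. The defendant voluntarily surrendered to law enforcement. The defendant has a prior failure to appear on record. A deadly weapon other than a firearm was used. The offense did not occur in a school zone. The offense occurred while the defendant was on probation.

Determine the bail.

Base amounts from the schedule: welfare fraud $7800; extortion $132500; solicitation $2000.
Stacking rule: highest base plus $23500 per additional charge. Highest is extortion at $132500; 2 additional charges → +$47000. Combined base = $179500.
Voluntary surrender to law enforcement (−40%): $179500 × 0.6 = $107700.
A deadly weapon other than a firearm was used (+20%): $107700 × 1.2 = $129240.
Prior failure to appear (+40%): $129240 × 1.4 = $180936.
Offense committed while on probation or parole (+35%): $180936 × 1.35 = $244263.60.
$244263.60 is at or above the $5500 minimum.
Rounded to the nearest dollar: $244264.

$244264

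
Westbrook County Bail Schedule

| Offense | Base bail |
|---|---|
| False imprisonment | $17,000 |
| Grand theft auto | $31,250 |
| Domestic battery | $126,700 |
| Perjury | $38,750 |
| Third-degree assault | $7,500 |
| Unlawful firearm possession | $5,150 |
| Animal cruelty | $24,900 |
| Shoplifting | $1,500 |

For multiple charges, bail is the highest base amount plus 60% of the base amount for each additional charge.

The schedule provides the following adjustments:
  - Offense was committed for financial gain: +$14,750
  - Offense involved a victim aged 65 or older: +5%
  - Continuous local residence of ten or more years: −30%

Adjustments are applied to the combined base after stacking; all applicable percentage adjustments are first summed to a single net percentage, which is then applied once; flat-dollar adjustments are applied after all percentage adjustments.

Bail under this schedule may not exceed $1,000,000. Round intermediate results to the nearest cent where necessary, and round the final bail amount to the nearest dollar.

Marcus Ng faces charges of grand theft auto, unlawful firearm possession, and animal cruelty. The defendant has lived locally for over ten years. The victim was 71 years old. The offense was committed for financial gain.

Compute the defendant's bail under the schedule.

Base amounts from the schedule: grand theft auto $31,250; unlawful firearm possession $5,150; animal cruelty $24,900.
Stacking rule: highest base plus 60% of each additional charge. Highest is grand theft auto at $31,250. Additional: $5,150 × 60% = $3,090; $24,900 × 60% = $14,940. Combined base = $31,250 + $18,030 = $49,280.
Net percentage adjustment: +5% −30% = −25%. $49,280 × 0.75 = $36,960.
Offense was committed for financial gain (+$14,750 flat): $36,960 + $14,750 = $51,710.
$51,710 is within the $1,000,000 maximum.

$51,710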